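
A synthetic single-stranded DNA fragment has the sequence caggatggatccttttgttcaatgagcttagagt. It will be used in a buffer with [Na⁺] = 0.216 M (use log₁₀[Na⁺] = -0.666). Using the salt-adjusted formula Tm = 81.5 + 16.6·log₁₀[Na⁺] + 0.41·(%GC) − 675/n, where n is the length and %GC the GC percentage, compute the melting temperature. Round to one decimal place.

Length n = 34. C=5, G=9, A=8, T=12
G+C = 14, so %GC = 14/34 × 100 = 41.176%
Salt term: 16.6 × (-0.666) = -11.056
GC term: 0.41 × 41.176 = 16.882; length term: −675/34 = −19.853
Tm = 81.5 + (-11.056) + 16.882 − 19.853 = 67.473 → 67.5°C

67.5°C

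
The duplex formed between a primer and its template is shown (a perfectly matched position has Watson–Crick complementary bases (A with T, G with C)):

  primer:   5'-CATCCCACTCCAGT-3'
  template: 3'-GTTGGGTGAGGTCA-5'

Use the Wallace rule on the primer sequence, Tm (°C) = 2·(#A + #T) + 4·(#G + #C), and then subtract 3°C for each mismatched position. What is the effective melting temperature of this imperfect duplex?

41°C

Primer base counts: A=3, T=3, G=1, C=7 → A+T=6, G+C=8
Perfect-match Tm = 2(6) + 4(8) = 12 + 32 = 44°C
Mismatches (positions where the bases are not complementary): 1 (at position 3)
Effective Tm = 44 − 1×3 = 44 − 3 = 41°C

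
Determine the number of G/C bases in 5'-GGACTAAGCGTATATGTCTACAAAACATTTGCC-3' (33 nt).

13

Scanning the sequence gives A=11, G=6, C=7, T=9.
Total G or C: 6 + 7 = 13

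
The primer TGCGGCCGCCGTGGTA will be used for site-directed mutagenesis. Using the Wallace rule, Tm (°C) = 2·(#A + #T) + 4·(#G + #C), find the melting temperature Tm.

Scanning the sequence gives G=7, T=3, A=1, C=5.
A+T = 4, G+C = 12
Tm = 2×4 + 4×12 = 56°C

56°C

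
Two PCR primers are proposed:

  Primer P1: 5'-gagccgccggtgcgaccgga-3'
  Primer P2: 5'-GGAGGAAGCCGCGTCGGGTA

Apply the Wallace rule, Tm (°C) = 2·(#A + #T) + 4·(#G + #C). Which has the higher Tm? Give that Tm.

Primer P1, 72°C

Primer P1: A+T=4, G+C=16 → Tm = 2(4)+4(16) = 72°C
Primer P2: A+T=6, G+C=14 → Tm = 2(6)+4(14) = 68°C
72°C vs 68°C → primer P1 is higher.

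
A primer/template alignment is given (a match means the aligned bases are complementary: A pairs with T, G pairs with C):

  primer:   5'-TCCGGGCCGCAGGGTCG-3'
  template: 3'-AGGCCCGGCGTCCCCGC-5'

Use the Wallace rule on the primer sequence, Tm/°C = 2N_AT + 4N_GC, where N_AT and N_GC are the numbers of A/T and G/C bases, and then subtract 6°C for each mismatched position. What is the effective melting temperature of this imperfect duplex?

Primer base counts: A=1, T=2, G=8, C=6 → A+T=3, G+C=14
Perfect-match Tm = 2(3) + 4(14) = 6 + 56 = 62°C
Mismatches (positions where the bases are not complementary): 1 (at position 15)
Effective Tm = 62 − 1×6 = 62 − 6 = 56°C

56°C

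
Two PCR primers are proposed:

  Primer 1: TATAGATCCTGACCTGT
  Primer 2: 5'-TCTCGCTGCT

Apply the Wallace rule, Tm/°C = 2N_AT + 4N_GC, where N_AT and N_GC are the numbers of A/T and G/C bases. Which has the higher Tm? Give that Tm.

Primer 1, 48°C

Primer 1: A+T=10, G+C=7 → Tm = 2(10)+4(7) = 48°C
Primer 2: A+T=4, G+C=6 → Tm = 2(4)+4(6) = 32°C
48°C vs 32°C → primer 1 is higher.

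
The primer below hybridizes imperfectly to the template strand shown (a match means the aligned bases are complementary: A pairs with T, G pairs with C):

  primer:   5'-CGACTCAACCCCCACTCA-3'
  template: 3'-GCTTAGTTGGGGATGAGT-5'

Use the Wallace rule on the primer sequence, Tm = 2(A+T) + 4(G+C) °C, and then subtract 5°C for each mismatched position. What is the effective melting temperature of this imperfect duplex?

Primer base counts: A=5, T=2, G=1, C=10 → A+T=7, G+C=11
Perfect-match Tm = 2(7) + 4(11) = 14 + 44 = 58°C
Mismatches (positions where the bases are not complementary): 2 (at positions 4, 13)
Effective Tm = 58 − 2×5 = 58 − 10 = 48°C

48°C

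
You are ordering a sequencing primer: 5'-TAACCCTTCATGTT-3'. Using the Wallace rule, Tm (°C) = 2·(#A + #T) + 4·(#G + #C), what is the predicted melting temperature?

38°C

Scanning the sequence gives T=6, G=1, A=3, C=4.
So N_AT = 9 and N_GC = 5.
Tm = 2×9 + 4×5 = 38°C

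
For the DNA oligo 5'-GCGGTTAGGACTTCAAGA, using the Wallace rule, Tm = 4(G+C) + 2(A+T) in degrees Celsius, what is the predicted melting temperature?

54°C

C=3, A=5, G=6, T=4
AT pairs contribute 9, GC pairs contribute 9.
Tm = 2×9 + 4×9 = 54°C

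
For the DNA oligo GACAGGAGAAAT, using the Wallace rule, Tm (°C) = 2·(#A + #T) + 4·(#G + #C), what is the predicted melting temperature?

34°C

Scanning the sequence gives T=1, A=6, G=4, C=1.
A+T = 7, G+C = 5
Tm = 2×7 + 4×5 = 34°C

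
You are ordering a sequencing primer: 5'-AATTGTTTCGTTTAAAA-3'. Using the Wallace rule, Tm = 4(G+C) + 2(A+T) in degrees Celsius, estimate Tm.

Scanning the sequence gives A=6, T=8, C=1, G=2.
AT pairs contribute 14, GC pairs contribute 3.
Tm = 4·3 + 2·14 = 12 + 28 = 40°C

40°C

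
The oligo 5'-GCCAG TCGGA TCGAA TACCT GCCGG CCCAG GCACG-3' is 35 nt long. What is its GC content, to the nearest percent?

Base counts: G=11, C=13, A=7, T=4
G+C = 11 + 13 = 24 out of 35 bases
%GC = 24/35 × 100 = 68.57% ≈ 69%

69%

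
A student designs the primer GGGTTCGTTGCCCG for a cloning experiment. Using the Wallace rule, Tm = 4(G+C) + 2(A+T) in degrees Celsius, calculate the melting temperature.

48°C

Counting bases: A=0, T=4, C=4, G=6
AT pairs contribute 4, GC pairs contribute 10.
Tm = 2(4) + 4(10) = 8 + 40 = 48°C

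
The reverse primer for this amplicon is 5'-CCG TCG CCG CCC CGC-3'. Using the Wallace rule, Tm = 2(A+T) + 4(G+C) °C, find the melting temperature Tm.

A=0, C=10, G=4, T=1
So N_AT = 1 and N_GC = 14.
Tm = 2(1) + 4(14) = 2 + 56 = 58°C

58°C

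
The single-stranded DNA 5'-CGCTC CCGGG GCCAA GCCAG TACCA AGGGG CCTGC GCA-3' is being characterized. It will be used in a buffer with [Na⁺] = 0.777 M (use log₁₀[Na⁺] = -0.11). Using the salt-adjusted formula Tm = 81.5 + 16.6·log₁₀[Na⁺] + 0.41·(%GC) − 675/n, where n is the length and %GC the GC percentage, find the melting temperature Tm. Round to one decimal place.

92.1°C

Length n = 38. Base counts: G=13, C=15, T=3, A=7
G+C = 28, so %GC = 28/38 × 100 = 73.684%
Salt term: 16.6 × (-0.11) = -1.826
GC term: 0.41 × 73.684 = 30.21; length term: −675/38 = −17.763
Tm = 81.5 + (-1.826) + 30.21 − 17.763 = 92.121 → 92.1°C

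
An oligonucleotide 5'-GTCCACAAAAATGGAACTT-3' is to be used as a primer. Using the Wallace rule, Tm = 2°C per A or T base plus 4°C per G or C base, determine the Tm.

52°C

G=3, C=4, A=8, T=4
A+T = 12, G+C = 7
Tm = 4·7 + 2·12 = 28 + 24 = 52°C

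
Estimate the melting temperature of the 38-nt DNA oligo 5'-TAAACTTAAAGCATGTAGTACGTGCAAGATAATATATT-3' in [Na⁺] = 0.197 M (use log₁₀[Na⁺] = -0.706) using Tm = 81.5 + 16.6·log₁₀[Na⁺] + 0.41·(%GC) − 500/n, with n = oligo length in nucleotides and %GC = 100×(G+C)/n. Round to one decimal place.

Length n = 38. Counting bases: T=12, A=16, G=6, C=4
G+C = 10, so %GC = 10/38 × 100 = 26.316%
Salt term: 16.6 × (-0.706) = -11.72
GC term: 0.41 × 26.316 = 10.79; length term: −500/38 = −13.158
Tm = 81.5 + (-11.72) + 10.79 − 13.158 = 67.412 → 67.4°C

67.4°C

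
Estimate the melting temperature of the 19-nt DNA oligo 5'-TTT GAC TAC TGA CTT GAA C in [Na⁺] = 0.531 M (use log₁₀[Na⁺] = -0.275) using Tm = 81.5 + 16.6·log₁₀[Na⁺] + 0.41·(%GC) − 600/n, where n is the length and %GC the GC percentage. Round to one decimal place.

60.5°C

Length n = 19. Scanning the sequence gives C=4, A=5, G=3, T=7.
G+C = 7, so %GC = 7/19 × 100 = 36.842%
Salt term: 16.6 × (-0.275) = -4.565
GC term: 0.41 × 36.842 = 15.105; length term: −600/19 = −31.579
Tm = 81.5 + (-4.565) + 15.105 − 31.579 = 60.461 → 60.5°C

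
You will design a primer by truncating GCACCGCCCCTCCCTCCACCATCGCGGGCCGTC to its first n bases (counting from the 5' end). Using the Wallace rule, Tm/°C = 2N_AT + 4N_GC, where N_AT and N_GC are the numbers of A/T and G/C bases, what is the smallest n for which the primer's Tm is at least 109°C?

n = 31

First 30 bases: GCACCGCCCCTCCCTCCACCATCGCGGGCC → Tm = 108°C (< 109°C)
First 31 bases: GCACCGCCCCTCCCTCCACCATCGCGGGCCG → Tm = 112°C (≥ 109°C)
Since every base adds ≥2°C, Tm only increases with n, so the threshold is first crossed at n = 31.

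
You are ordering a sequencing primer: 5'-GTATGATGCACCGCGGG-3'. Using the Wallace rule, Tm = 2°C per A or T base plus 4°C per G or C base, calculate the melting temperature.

56°C

Scanning the sequence gives T=3, C=4, A=3, G=7.
AT pairs contribute 6, GC pairs contribute 11.
Tm = 2(6) + 4(11) = 12 + 44 = 56°C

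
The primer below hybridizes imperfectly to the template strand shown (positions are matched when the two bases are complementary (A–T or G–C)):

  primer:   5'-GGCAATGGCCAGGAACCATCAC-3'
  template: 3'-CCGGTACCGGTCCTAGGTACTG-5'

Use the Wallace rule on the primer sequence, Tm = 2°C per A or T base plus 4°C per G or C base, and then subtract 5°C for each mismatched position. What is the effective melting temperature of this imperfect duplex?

55°C

Primer base counts: A=7, T=2, G=6, C=7 → A+T=9, G+C=13
Perfect-match Tm = 2(9) + 4(13) = 18 + 52 = 70°C
Mismatches (positions where the bases are not complementary): 3 (at positions 4, 15, 20)
Effective Tm = 70 − 3×5 = 70 − 15 = 55°C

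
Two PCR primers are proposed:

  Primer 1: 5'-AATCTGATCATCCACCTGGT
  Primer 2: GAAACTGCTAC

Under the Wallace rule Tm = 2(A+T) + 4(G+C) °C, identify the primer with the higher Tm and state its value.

Primer 1: A+T=11, G+C=9 → Tm = 2(11)+4(9) = 58°C
Primer 2: A+T=6, G+C=5 → Tm = 2(6)+4(5) = 32°C
58°C vs 32°C → primer 1 is higher.

Primer 1, 58°C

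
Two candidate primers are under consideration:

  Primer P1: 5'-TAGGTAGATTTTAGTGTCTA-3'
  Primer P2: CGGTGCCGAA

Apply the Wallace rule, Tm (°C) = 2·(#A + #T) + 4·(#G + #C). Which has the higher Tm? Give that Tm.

Primer P1, 52°C

Primer P1: A+T=14, G+C=6 → Tm = 2(14)+4(6) = 52°C
Primer P2: A+T=3, G+C=7 → Tm = 2(3)+4(7) = 34°C
52°C vs 34°C → primer P1 is higher.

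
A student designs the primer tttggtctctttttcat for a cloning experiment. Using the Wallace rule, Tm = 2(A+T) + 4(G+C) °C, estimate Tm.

Scanning the sequence gives G=2, A=1, T=11, C=3.
So N_AT = 12 and N_GC = 5.
Tm = 2(12) + 4(5) = 24 + 20 = 44°C

44°C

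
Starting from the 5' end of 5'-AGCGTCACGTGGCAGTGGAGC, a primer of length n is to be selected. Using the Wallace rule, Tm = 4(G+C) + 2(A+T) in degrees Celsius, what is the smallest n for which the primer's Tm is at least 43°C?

First 12 bases: AGCGTCACGTGG → Tm = 40°C (< 43°C)
First 13 bases: AGCGTCACGTGGC → Tm = 44°C (≥ 43°C)
Each additional base adds 2°C (A/T) or 4°C (G/C), so Tm is non-decreasing in n; n = 13 is the first length to reach 43°C.

n = 13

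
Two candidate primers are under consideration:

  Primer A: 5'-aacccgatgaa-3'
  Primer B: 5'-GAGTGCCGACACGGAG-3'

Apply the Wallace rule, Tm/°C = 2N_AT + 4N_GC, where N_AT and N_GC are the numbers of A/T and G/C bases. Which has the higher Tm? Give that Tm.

Primer B, 54°C

Primer A: A+T=6, G+C=5 → Tm = 2(6)+4(5) = 32°C
Primer B: A+T=5, G+C=11 → Tm = 2(5)+4(11) = 54°C
32°C vs 54°C → primer B is higher.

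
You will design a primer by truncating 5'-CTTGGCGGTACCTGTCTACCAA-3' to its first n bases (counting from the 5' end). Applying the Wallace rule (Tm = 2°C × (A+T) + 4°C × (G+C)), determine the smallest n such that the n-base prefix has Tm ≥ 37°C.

n = 12

First 11 bases: CTTGGCGGTAC → Tm = 36°C (< 37°C)
First 12 bases: CTTGGCGGTACC → Tm = 40°C (≥ 37°C)
Since every base adds ≥2°C, Tm only increases with n, so the threshold is first crossed at n = 12.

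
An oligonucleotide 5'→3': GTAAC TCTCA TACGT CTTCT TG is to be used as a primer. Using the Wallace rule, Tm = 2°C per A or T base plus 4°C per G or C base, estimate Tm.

62°C

A=4, T=9, C=6, G=3
A+T = 13, G+C = 9
Tm = 2×13 + 4×9 = 62°C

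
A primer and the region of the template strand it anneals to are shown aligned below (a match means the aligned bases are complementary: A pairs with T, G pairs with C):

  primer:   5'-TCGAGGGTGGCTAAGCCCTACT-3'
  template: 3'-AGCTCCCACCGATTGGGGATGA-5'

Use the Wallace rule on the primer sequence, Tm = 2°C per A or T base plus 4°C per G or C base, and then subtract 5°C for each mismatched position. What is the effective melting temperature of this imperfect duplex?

Primer base counts: A=4, T=5, G=7, C=6 → A+T=9, G+C=13
Perfect-match Tm = 2(9) + 4(13) = 18 + 52 = 70°C
Mismatches (positions where the bases are not complementary): 1 (at position 15)
Effective Tm = 70 − 1×5 = 70 − 5 = 65°C

65°C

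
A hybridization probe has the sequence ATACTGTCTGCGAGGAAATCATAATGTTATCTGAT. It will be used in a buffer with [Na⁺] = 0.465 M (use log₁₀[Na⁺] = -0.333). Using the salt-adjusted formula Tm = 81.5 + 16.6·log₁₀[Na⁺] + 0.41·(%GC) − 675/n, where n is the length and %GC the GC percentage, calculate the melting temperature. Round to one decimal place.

70.7°C

Length n = 35. Scanning the sequence gives T=12, C=5, G=7, A=11.
G+C = 12, so %GC = 12/35 × 100 = 34.286%
Salt term: 16.6 × (-0.333) = -5.528
GC term: 0.41 × 34.286 = 14.057; length term: −675/35 = −19.286
Tm = 81.5 + (-5.528) + 14.057 − 19.286 = 70.743 → 70.7°C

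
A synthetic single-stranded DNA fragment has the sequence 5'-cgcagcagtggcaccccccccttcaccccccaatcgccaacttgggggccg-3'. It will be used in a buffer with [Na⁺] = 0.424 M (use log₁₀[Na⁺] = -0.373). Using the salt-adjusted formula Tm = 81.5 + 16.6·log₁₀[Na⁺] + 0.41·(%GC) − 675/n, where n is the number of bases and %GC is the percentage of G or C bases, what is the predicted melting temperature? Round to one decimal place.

Length n = 51. C=25, G=12, T=6, A=8
G+C = 37, so %GC = 37/51 × 100 = 72.549%
Salt term: 16.6 × (-0.373) = -6.192
GC term: 0.41 × 72.549 = 29.745; length term: −675/51 = −13.235
Tm = 81.5 + (-6.192) + 29.745 − 13.235 = 91.818 → 91.8°C

91.8°C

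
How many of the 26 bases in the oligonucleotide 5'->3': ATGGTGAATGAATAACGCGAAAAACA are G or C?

Counting bases: C=3, A=13, T=4, G=6
Total G or C: 6 + 3 = 9

9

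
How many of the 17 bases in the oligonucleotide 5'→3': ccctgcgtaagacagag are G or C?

Base counts: C=5, T=2, G=5, A=5
G+C = 5 + 5 = 10

10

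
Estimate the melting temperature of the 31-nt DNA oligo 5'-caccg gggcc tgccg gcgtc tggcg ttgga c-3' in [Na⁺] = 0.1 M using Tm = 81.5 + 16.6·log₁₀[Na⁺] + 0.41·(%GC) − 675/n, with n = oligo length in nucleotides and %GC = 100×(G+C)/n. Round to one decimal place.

74.9°C

Length n = 31. Scanning the sequence gives C=11, G=13, A=2, T=5.
G+C = 24, so %GC = 24/31 × 100 = 77.419%
Salt term: 16.6 × (-1) = -16.6
GC term: 0.41 × 77.419 = 31.742; length term: −675/31 = −21.774
Tm = 81.5 + (-16.6) + 31.742 − 21.774 = 74.868 → 74.9°C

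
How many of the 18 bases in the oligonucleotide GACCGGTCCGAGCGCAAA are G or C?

12

Counting bases: C=6, G=6, A=5, T=1
G+C = 6 + 6 = 12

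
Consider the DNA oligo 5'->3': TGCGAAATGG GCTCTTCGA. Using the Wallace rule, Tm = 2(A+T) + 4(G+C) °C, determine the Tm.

58°C

C=4, A=4, G=6, T=5
AT pairs contribute 9, GC pairs contribute 10.
Tm = 4·10 + 2·9 = 40 + 18 = 58°C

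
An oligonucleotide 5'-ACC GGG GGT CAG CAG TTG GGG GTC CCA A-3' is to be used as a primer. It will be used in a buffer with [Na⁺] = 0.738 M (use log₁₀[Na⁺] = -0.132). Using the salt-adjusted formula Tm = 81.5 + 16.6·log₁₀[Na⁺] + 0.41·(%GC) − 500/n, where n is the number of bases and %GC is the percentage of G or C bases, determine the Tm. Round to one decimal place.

89.3°C

Length n = 28. T=4, A=5, C=7, G=12
G+C = 19, so %GC = 19/28 × 100 = 67.857%
Salt term: 16.6 × (-0.132) = -2.191
GC term: 0.41 × 67.857 = 27.821; length term: −500/28 = −17.857
Tm = 81.5 + (-2.191) + 27.821 − 17.857 = 89.273 → 89.3°C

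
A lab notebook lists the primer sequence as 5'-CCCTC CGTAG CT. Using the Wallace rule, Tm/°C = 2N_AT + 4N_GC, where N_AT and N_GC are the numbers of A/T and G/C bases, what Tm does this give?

Counting bases: T=3, G=2, C=6, A=1
AT pairs contribute 4, GC pairs contribute 8.
Tm = 2(4) + 4(8) = 8 + 32 = 40°C

40°C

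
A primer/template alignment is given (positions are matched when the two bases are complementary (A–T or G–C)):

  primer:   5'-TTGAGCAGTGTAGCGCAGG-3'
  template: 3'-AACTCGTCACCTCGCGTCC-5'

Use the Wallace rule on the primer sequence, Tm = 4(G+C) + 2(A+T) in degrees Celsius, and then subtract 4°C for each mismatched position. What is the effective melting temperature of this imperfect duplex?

Primer base counts: A=4, T=4, G=8, C=3 → A+T=8, G+C=11
Perfect-match Tm = 2(8) + 4(11) = 16 + 44 = 60°C
Mismatches (positions where the bases are not complementary): 1 (at position 11)
Effective Tm = 60 − 1×4 = 60 − 4 = 56°C

56°C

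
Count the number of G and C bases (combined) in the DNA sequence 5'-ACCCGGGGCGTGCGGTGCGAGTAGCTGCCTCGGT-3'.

25

Base counts: G=15, C=10, A=3, T=6
Total G or C: 15 + 10 = 25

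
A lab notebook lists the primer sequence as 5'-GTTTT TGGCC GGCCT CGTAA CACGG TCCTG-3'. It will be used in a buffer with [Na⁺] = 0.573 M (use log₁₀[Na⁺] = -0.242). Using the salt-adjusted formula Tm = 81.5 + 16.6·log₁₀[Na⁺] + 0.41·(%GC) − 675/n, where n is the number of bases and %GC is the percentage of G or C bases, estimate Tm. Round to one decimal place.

Length n = 30. Base counts: G=9, C=9, T=9, A=3
G+C = 18, so %GC = 18/30 × 100 = 60%
Salt term: 16.6 × (-0.242) = -4.017
GC term: 0.41 × 60 = 24.6; length term: −675/30 = −22.5
Tm = 81.5 + (-4.017) + 24.6 − 22.5 = 79.583 → 79.6°C

79.6°C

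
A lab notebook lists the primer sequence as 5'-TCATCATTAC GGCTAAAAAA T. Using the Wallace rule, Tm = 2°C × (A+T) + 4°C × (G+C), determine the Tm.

54°C

Counting bases: A=9, G=2, C=4, T=6
A+T = 15, G+C = 6
Tm = 4·6 + 2·15 = 24 + 30 = 54°C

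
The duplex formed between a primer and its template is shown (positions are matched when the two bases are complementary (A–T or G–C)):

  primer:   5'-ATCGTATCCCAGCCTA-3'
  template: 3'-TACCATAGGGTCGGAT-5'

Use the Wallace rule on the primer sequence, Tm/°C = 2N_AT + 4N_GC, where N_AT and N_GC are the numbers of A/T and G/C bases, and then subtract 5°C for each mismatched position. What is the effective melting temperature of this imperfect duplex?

Primer base counts: A=4, T=4, G=2, C=6 → A+T=8, G+C=8
Perfect-match Tm = 2(8) + 4(8) = 16 + 32 = 48°C
Mismatches (positions where the bases are not complementary): 1 (at position 3)
Effective Tm = 48 − 1×5 = 48 − 5 = 43°C

43°C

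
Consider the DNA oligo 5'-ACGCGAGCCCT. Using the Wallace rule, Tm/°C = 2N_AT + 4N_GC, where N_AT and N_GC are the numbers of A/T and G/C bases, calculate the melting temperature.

38°C

A=2, T=1, C=5, G=3
So N_AT = 3 and N_GC = 8.
Tm = 2×3 + 4×8 = 38°C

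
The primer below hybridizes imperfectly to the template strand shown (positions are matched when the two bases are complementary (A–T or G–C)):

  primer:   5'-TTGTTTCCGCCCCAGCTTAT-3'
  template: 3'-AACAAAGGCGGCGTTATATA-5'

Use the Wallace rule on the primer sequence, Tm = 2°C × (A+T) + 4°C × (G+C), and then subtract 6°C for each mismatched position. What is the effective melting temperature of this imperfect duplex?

Primer base counts: A=2, T=8, G=3, C=7 → A+T=10, G+C=10
Perfect-match Tm = 2(10) + 4(10) = 20 + 40 = 60°C
Mismatches (positions where the bases are not complementary): 4 (at positions 12, 15, 16, 17)
Effective Tm = 60 − 4×6 = 60 − 24 = 36°C

36°C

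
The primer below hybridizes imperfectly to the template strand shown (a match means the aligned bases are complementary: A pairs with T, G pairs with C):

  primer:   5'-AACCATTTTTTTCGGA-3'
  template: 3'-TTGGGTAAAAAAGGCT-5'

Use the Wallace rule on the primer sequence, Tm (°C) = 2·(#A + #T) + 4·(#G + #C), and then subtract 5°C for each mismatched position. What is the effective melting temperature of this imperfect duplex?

27°C

Primer base counts: A=4, T=7, G=2, C=3 → A+T=11, G+C=5
Perfect-match Tm = 2(11) + 4(5) = 22 + 20 = 42°C
Mismatches (positions where the bases are not complementary): 3 (at positions 5, 6, 14)
Effective Tm = 42 − 3×5 = 42 − 15 = 27°C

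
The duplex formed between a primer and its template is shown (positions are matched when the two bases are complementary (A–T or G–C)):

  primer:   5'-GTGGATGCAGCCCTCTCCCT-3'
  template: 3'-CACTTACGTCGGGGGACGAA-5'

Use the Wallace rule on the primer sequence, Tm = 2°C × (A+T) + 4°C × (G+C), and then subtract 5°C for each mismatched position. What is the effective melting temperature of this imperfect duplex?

46°C

Primer base counts: A=2, T=5, G=5, C=8 → A+T=7, G+C=13
Perfect-match Tm = 2(7) + 4(13) = 14 + 52 = 66°C
Mismatches (positions where the bases are not complementary): 4 (at positions 4, 14, 17, 19)
Effective Tm = 66 − 4×5 = 66 − 20 = 46°C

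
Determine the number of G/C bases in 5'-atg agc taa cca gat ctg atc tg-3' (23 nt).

Base counts: T=6, C=5, A=7, G=5
G+C = 5 + 5 = 10

10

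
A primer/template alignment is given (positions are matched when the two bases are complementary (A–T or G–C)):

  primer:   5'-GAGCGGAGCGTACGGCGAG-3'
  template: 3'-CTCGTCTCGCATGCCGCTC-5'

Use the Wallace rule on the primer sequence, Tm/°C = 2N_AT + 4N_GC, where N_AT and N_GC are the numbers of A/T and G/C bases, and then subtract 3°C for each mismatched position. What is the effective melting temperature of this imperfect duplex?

Primer base counts: A=4, T=1, G=10, C=4 → A+T=5, G+C=14
Perfect-match Tm = 2(5) + 4(14) = 10 + 56 = 66°C
Mismatches (positions where the bases are not complementary): 1 (at position 5)
Effective Tm = 66 − 1×3 = 66 − 3 = 63°C

63°C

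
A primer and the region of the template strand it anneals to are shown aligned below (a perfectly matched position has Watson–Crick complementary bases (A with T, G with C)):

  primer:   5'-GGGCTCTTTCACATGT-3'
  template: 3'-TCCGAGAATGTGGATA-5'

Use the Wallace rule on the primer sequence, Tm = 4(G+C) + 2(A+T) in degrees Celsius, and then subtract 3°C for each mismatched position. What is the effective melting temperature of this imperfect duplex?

Primer base counts: A=2, T=6, G=4, C=4 → A+T=8, G+C=8
Perfect-match Tm = 2(8) + 4(8) = 16 + 32 = 48°C
Mismatches (positions where the bases are not complementary): 4 (at positions 1, 9, 13, 15)
Effective Tm = 48 − 4×3 = 48 − 12 = 36°C

36°C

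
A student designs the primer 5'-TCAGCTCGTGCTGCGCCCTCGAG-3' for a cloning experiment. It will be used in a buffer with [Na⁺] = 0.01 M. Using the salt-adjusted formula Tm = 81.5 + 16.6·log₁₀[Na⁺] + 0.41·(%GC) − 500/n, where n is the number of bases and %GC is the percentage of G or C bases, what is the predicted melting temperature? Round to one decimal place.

55.1°C

Length n = 23. Counting bases: C=9, G=7, A=2, T=5
G+C = 16, so %GC = 16/23 × 100 = 69.565%
Salt term: 16.6 × (-2) = -33.2
GC term: 0.41 × 69.565 = 28.522; length term: −500/23 = −21.739
Tm = 81.5 + (-33.2) + 28.522 − 21.739 = 55.083 → 55.1°C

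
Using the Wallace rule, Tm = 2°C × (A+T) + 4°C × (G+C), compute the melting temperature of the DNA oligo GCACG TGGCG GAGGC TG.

Counting bases: T=2, C=4, G=9, A=2
A+T = 4, G+C = 13
Tm = 2(4) + 4(13) = 8 + 52 = 60°C

60°C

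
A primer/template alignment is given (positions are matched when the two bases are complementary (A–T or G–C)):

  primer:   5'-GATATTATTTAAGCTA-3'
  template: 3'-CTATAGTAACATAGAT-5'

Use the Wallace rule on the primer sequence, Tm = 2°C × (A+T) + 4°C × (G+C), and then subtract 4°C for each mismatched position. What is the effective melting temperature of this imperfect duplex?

22°C

Primer base counts: A=6, T=7, G=2, C=1 → A+T=13, G+C=3
Perfect-match Tm = 2(13) + 4(3) = 26 + 12 = 38°C
Mismatches (positions where the bases are not complementary): 4 (at positions 6, 10, 11, 13)
Effective Tm = 38 − 4×4 = 38 − 16 = 22°C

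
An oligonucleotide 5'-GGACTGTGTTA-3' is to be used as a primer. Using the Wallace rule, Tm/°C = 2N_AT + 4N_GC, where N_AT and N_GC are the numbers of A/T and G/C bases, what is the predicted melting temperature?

32°C

A=2, T=4, C=1, G=4
A+T = 6, G+C = 5
Tm = 2(6) + 4(5) = 12 + 20 = 32°C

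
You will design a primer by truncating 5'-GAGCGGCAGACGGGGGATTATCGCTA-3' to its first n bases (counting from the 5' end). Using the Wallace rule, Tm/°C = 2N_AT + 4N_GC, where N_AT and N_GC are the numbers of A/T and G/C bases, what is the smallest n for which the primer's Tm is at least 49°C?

First 13 bases: GAGCGGCAGACGG → Tm = 46°C (< 49°C)
First 14 bases: GAGCGGCAGACGGG → Tm = 50°C (≥ 49°C)
Each additional base adds 2°C (A/T) or 4°C (G/C), so Tm is non-decreasing in n; n = 14 is the first length to reach 49°C.

n = 14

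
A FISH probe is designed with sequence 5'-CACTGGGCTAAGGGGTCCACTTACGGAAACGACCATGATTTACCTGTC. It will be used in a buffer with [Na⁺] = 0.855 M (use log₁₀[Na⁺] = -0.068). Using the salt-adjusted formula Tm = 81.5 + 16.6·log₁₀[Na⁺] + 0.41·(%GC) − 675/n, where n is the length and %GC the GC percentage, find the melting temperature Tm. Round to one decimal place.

Length n = 48. Counting bases: A=12, G=12, C=13, T=11
G+C = 25, so %GC = 25/48 × 100 = 52.083%
Salt term: 16.6 × (-0.068) = -1.129
GC term: 0.41 × 52.083 = 21.354; length term: −675/48 = −14.062
Tm = 81.5 + (-1.129) + 21.354 − 14.062 = 87.663 → 87.7°C

87.7°C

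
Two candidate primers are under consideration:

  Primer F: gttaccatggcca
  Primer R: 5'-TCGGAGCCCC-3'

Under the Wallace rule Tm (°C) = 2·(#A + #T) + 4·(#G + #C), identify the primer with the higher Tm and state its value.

Primer F: A+T=6, G+C=7 → Tm = 2(6)+4(7) = 40°C
Primer R: A+T=2, G+C=8 → Tm = 2(2)+4(8) = 36°C
40°C vs 36°C → primer F is higher.

Primer F, 40°C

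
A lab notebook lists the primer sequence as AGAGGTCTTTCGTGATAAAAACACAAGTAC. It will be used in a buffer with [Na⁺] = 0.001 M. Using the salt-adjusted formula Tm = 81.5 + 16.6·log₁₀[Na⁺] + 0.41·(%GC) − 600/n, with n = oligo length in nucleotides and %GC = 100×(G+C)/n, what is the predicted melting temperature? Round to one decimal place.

Length n = 30. Counting bases: G=6, A=12, T=7, C=5
G+C = 11, so %GC = 11/30 × 100 = 36.667%
Salt term: 16.6 × (-3) = -49.8
GC term: 0.41 × 36.667 = 15.033; length term: −600/30 = −20
Tm = 81.5 + (-49.8) + 15.033 − 20 = 26.733 → 26.7°C

26.7°C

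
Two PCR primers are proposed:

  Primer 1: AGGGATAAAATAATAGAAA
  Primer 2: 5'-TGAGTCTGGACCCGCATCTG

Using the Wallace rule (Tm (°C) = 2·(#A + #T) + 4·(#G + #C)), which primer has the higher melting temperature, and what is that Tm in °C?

Primer 2, 64°C

Primer 1: A+T=15, G+C=4 → Tm = 2(15)+4(4) = 46°C
Primer 2: A+T=8, G+C=12 → Tm = 2(8)+4(12) = 64°C
46°C vs 64°C → primer 2 is higher.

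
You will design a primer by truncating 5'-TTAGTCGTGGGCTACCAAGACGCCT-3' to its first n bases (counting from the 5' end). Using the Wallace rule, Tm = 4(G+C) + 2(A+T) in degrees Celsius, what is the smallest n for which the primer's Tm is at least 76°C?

n = 24

First 23 bases: TTAGTCGTGGGCTACCAAGACGC → Tm = 72°C (< 76°C)
First 24 bases: TTAGTCGTGGGCTACCAAGACGCC → Tm = 76°C (≥ 76°C)
Since every base adds ≥2°C, Tm only increases with n, so the threshold is first crossed at n = 24.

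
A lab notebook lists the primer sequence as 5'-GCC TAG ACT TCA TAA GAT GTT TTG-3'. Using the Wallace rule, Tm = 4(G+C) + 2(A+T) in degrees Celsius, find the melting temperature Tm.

A=6, C=4, G=5, T=9
AT pairs contribute 15, GC pairs contribute 9.
Tm = 2(15) + 4(9) = 30 + 36 = 66°C

66°C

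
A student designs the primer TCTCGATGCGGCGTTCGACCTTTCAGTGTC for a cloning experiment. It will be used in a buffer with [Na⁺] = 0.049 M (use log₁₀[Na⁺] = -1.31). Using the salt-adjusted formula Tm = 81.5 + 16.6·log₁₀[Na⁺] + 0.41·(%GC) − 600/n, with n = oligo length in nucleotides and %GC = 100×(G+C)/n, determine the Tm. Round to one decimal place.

63.0°C

Length n = 30. Counting bases: A=3, G=8, C=9, T=10
G+C = 17, so %GC = 17/30 × 100 = 56.667%
Salt term: 16.6 × (-1.31) = -21.746
GC term: 0.41 × 56.667 = 23.233; length term: −600/30 = −20
Tm = 81.5 + (-21.746) + 23.233 − 20 = 62.987 → 63.0°C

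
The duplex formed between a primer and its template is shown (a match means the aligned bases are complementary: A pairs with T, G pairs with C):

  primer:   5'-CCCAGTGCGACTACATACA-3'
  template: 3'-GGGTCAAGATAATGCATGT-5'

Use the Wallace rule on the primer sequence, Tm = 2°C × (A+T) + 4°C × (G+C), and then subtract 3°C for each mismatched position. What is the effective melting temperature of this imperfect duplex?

Primer base counts: A=6, T=3, G=3, C=7 → A+T=9, G+C=10
Perfect-match Tm = 2(9) + 4(10) = 18 + 40 = 58°C
Mismatches (positions where the bases are not complementary): 4 (at positions 7, 9, 11, 15)
Effective Tm = 58 − 4×3 = 58 − 12 = 46°C

46°C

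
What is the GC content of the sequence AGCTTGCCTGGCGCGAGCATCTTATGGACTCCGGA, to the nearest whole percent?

60%

Scanning the sequence gives C=10, G=11, A=6, T=8.
G+C = 11 + 10 = 21 out of 35 bases
%GC = 21/35 × 100 = 60% ≈ 60%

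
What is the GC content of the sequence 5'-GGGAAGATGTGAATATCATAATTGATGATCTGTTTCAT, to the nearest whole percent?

Scanning the sequence gives T=14, G=9, A=12, C=3.
G+C = 9 + 3 = 12 out of 38 bases
%GC = 12/38 × 100 = 31.58% ≈ 32%

32%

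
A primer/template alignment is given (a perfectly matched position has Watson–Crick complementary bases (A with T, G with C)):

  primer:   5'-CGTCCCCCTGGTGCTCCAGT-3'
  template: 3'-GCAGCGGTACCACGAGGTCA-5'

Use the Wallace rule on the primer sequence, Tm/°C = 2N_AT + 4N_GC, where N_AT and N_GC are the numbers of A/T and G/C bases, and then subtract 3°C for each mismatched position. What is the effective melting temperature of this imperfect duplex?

62°C

Primer base counts: A=1, T=5, G=5, C=9 → A+T=6, G+C=14
Perfect-match Tm = 2(6) + 4(14) = 12 + 56 = 68°C
Mismatches (positions where the bases are not complementary): 2 (at positions 5, 8)
Effective Tm = 68 − 2×3 = 68 − 6 = 62°C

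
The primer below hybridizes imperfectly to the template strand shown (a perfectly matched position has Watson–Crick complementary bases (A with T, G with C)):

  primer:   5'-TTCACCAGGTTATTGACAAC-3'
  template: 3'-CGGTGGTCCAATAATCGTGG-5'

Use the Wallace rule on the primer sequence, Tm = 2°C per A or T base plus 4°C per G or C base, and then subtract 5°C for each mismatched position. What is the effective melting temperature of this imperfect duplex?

Primer base counts: A=6, T=6, G=3, C=5 → A+T=12, G+C=8
Perfect-match Tm = 2(12) + 4(8) = 24 + 32 = 56°C
Mismatches (positions where the bases are not complementary): 5 (at positions 1, 2, 15, 16, 19)
Effective Tm = 56 − 5×5 = 56 − 25 = 31°C

31°C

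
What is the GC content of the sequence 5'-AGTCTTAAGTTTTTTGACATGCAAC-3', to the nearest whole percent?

32%

Counting bases: C=4, T=10, G=4, A=7
G+C = 4 + 4 = 8 out of 25 bases
%GC = 8/25 × 100 = 32% ≈ 32%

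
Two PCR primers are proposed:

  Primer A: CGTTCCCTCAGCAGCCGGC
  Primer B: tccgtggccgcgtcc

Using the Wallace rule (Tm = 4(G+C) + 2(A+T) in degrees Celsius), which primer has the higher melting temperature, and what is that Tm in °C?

Primer A: A+T=5, G+C=14 → Tm = 2(5)+4(14) = 66°C
Primer B: A+T=3, G+C=12 → Tm = 2(3)+4(12) = 54°C
66°C vs 54°C → primer A is higher.

Primer A, 66°C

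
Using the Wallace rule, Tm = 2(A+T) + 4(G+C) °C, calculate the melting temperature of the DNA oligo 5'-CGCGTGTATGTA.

36°C

Counting bases: A=2, G=4, C=2, T=4
AT pairs contribute 6, GC pairs contribute 6.
Tm = 2×6 + 4×6 = 36°C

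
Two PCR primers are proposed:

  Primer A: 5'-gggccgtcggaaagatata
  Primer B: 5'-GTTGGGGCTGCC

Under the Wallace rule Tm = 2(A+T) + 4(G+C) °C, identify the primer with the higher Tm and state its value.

Primer A: A+T=9, G+C=10 → Tm = 2(9)+4(10) = 58°C
Primer B: A+T=3, G+C=9 → Tm = 2(3)+4(9) = 42°C
58°C vs 42°C → primer A is higher.

Primer A, 58°C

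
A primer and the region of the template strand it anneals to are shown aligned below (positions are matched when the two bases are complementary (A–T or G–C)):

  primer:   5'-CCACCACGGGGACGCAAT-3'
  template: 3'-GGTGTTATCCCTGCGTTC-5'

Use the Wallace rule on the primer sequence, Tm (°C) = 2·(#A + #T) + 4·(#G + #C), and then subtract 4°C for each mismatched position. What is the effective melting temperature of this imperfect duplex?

44°C

Primer base counts: A=5, T=1, G=5, C=7 → A+T=6, G+C=12
Perfect-match Tm = 2(6) + 4(12) = 12 + 48 = 60°C
Mismatches (positions where the bases are not complementary): 4 (at positions 5, 7, 8, 18)
Effective Tm = 60 − 4×4 = 60 − 16 = 44°C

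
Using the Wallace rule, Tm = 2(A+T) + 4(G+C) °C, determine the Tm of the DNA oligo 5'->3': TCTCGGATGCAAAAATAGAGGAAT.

G=6, C=3, A=10, T=5
So N_AT = 15 and N_GC = 9.
Tm = 4·9 + 2·15 = 36 + 30 = 66°C

66°C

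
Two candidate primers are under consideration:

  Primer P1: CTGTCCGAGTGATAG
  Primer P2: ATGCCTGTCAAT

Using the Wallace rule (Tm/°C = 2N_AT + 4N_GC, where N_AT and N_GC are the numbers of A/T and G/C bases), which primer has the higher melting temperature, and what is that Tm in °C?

Primer P1, 46°C

Primer P1: A+T=7, G+C=8 → Tm = 2(7)+4(8) = 46°C
Primer P2: A+T=7, G+C=5 → Tm = 2(7)+4(5) = 34°C
46°C vs 34°C → primer P1 is higher.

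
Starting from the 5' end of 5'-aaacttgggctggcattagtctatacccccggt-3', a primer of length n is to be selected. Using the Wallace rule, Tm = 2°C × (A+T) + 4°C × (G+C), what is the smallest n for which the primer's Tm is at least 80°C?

n = 28

First 27 bases: AAACTTGGGCTGGCATTAGTCTATACC → Tm = 78°C (< 80°C)
First 28 bases: AAACTTGGGCTGGCATTAGTCTATACCC → Tm = 82°C (≥ 80°C)
Since every base adds ≥2°C, Tm only increases with n, so the threshold is first crossed at n = 28.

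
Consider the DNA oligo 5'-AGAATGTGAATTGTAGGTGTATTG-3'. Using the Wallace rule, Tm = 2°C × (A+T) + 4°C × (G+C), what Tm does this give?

G=8, A=7, T=9, C=0
A+T = 16, G+C = 8
Tm = 2(16) + 4(8) = 32 + 32 = 64°C

64°C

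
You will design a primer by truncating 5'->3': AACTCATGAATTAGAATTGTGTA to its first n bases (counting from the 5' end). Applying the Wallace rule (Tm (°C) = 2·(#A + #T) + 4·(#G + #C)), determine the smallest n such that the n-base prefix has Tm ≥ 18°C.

First 6 bases: AACTCA → Tm = 16°C (< 18°C)
First 7 bases: AACTCAT → Tm = 18°C (≥ 18°C)
Each additional base adds 2°C (A/T) or 4°C (G/C), so Tm is non-decreasing in n; n = 7 is the first length to reach 18°C.

n = 7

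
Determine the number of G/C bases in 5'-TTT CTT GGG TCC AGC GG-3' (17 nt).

10

A=1, G=6, C=4, T=6
Total G or C: 6 + 4 = 10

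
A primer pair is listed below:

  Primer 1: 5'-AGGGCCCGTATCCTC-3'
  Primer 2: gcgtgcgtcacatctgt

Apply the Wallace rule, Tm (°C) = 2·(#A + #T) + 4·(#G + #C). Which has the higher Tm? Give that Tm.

Primer 1: A+T=5, G+C=10 → Tm = 2(5)+4(10) = 50°C
Primer 2: A+T=7, G+C=10 → Tm = 2(7)+4(10) = 54°C
50°C vs 54°C → primer 2 is higher.

Primer 2, 54°C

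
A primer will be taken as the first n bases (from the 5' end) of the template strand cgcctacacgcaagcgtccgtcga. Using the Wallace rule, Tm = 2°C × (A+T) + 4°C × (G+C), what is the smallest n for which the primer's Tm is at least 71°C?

First 21 bases: CGCCTACACGCAAGCGTCCGT → Tm = 70°C (< 71°C)
First 22 bases: CGCCTACACGCAAGCGTCCGTC → Tm = 74°C (≥ 71°C)
Each additional base adds 2°C (A/T) or 4°C (G/C), so Tm is non-decreasing in n; n = 22 is the first length to reach 71°C.

n = 22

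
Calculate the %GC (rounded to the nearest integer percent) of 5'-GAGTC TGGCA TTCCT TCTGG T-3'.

C=5, T=8, G=6, A=2
G+C = 6 + 5 = 11 out of 21 bases
%GC = 11/21 × 100 = 52.38% ≈ 52%

52%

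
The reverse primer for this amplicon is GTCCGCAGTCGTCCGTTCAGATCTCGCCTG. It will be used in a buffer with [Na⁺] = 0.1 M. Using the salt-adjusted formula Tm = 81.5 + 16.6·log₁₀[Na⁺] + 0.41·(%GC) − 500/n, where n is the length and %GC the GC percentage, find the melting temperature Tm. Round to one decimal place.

Length n = 30. Scanning the sequence gives G=8, A=3, T=8, C=11.
G+C = 19, so %GC = 19/30 × 100 = 63.333%
Salt term: 16.6 × (-1) = -16.6
GC term: 0.41 × 63.333 = 25.967; length term: −500/30 = −16.667
Tm = 81.5 + (-16.6) + 25.967 − 16.667 = 74.2 → 74.2°C

74.2°C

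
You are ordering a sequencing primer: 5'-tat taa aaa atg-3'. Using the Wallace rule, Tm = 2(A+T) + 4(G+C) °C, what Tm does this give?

Base counts: C=0, A=7, T=4, G=1
So N_AT = 11 and N_GC = 1.
Tm = 2(11) + 4(1) = 22 + 4 = 26°C

26°C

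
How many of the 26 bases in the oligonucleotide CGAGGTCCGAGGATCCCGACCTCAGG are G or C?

18

Base counts: T=3, C=9, A=5, G=9
G+C = 9 + 9 = 18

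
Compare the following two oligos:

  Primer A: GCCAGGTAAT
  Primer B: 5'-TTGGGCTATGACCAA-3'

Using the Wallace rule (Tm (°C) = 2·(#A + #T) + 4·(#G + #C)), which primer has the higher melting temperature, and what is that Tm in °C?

Primer A: A+T=5, G+C=5 → Tm = 2(5)+4(5) = 30°C
Primer B: A+T=8, G+C=7 → Tm = 2(8)+4(7) = 44°C
30°C vs 44°C → primer B is higher.

Primer B, 44°C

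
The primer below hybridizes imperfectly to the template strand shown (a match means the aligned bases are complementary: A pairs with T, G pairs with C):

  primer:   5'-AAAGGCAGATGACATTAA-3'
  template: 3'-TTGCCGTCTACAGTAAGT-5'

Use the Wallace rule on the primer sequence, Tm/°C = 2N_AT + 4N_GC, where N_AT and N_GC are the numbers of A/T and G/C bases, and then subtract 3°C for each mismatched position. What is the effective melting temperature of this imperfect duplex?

Primer base counts: A=9, T=3, G=4, C=2 → A+T=12, G+C=6
Perfect-match Tm = 2(12) + 4(6) = 24 + 24 = 48°C
Mismatches (positions where the bases are not complementary): 3 (at positions 3, 12, 17)
Effective Tm = 48 − 3×3 = 48 − 9 = 39°C

39°C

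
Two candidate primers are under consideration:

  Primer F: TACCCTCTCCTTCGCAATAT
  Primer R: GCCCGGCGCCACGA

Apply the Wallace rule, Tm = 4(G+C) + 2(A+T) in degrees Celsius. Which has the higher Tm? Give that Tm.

Primer F: A+T=11, G+C=9 → Tm = 2(11)+4(9) = 58°C
Primer R: A+T=2, G+C=12 → Tm = 2(2)+4(12) = 52°C
58°C vs 52°C → primer F is higher.

Primer F, 58°C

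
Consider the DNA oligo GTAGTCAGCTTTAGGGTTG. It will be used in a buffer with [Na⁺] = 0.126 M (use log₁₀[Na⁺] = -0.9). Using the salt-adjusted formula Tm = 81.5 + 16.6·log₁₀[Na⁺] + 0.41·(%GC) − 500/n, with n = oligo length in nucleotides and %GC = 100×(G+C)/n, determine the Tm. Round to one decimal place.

Length n = 19. Base counts: C=2, T=7, A=3, G=7
G+C = 9, so %GC = 9/19 × 100 = 47.368%
Salt term: 16.6 × (-0.9) = -14.94
GC term: 0.41 × 47.368 = 19.421; length term: −500/19 = −26.316
Tm = 81.5 + (-14.94) + 19.421 − 26.316 = 59.665 → 59.7°C

59.7°C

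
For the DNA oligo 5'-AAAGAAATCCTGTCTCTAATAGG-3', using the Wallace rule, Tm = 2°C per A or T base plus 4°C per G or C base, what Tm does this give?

62°C

Scanning the sequence gives C=4, G=4, T=6, A=9.
A+T = 15, G+C = 8
Tm = 4·8 + 2·15 = 32 + 30 = 62°C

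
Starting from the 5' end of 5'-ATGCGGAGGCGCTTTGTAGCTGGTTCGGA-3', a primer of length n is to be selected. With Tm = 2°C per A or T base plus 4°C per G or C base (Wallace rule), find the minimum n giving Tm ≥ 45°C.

n = 14

First 13 bases: ATGCGGAGGCGCT → Tm = 44°C (< 45°C)
First 14 bases: ATGCGGAGGCGCTT → Tm = 46°C (≥ 45°C)
Since every base adds ≥2°C, Tm only increases with n, so the threshold is first crossed at n = 14.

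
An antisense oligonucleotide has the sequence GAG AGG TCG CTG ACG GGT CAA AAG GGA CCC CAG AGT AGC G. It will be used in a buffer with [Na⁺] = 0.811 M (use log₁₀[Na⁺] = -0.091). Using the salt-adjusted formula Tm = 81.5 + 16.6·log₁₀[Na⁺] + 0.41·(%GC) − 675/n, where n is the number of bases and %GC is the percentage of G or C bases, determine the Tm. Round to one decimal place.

Length n = 40. Counting bases: C=9, G=16, T=4, A=11
G+C = 25, so %GC = 25/40 × 100 = 62.5%
Salt term: 16.6 × (-0.091) = -1.511
GC term: 0.41 × 62.5 = 25.625; length term: −675/40 = −16.875
Tm = 81.5 + (-1.511) + 25.625 − 16.875 = 88.739 → 88.7°C

88.7°C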